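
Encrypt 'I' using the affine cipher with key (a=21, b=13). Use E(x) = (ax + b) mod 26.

Step 1: Convert 'I' to number: x = 8.
Step 2: E(8) = (21 * 8 + 13) mod 26 = 181 mod 26 = 25.
Step 3: Convert 25 back to letter: Z.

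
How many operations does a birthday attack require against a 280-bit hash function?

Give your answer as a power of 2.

Step 1: The birthday paradox gives collision probability ~50% after sqrt(2^n) = 2^(n/2) hashes.
Step 2: For 280-bit output: 2^(280/2) = 2^140.
Step 3: Approximately 2^140 hash computations needed.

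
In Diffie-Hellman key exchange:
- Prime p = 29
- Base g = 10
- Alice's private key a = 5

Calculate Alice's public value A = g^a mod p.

Step 1: A = g^a mod p = 10^5 mod 29.
  10^1 mod 29 = 10
  10^2 mod 29 = (10 * 10) mod 29 = 13
  10^3 mod 29 = (13 * 10) mod 29 = 14
  10^4 mod 29 = (14 * 10) mod 29 = 24
  10^5 mod 29 = (24 * 10) mod 29 = 8
Result: A = 8.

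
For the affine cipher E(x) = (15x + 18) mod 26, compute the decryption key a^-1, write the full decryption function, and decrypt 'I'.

Step 1: Find a^-1, the modular inverse of 15 mod 26.
Step 2: We need 15 * a^-1 = 1 (mod 26).
Step 3: 15 * 7 = 105 = 4 * 26 + 1, so a^-1 = 7.
Step 4: D(y) = 7(y - 18) mod 26.
Step 5: Apply to 'I' (y = 8): D(8) = 7 * (8 - 18) mod 26 = 7 * -10 mod 26 = 8 -> 'I'.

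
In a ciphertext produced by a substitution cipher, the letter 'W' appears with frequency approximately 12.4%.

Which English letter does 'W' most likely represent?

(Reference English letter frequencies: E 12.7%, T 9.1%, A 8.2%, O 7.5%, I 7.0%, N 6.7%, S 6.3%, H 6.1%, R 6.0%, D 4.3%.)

Step 1: The observed frequency is 12.4%.
Step 2: Compare with English frequencies:
  E: 12.7% (difference: 0.3%) <-- closest
  T: 9.1% (difference: 3.3%)
  A: 8.2% (difference: 4.2%)
  O: 7.5% (difference: 4.9%)
  I: 7.0% (difference: 5.4%)
  N: 6.7% (difference: 5.7%)
  S: 6.3% (difference: 6.1%)
  H: 6.1% (difference: 6.3%)
  R: 6.0% (difference: 6.4%)
  D: 4.3% (difference: 8.1%)
Step 3: 'W' most likely represents 'E' (frequency 12.7%).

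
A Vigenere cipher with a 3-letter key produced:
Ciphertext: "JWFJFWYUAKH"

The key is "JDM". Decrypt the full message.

Step 1: Key 'JDM' has length 3. Extended key: JDMJDMJDMJD
Step 2: Decrypt each position:
  J(9) - J(9) = 0 = A
  W(22) - D(3) = 19 = T
  F(5) - M(12) = 19 = T
  J(9) - J(9) = 0 = A
  F(5) - D(3) = 2 = C
  W(22) - M(12) = 10 = K
  Y(24) - J(9) = 15 = P
  U(20) - D(3) = 17 = R
  A(0) - M(12) = 14 = O
  K(10) - J(9) = 1 = B
  H(7) - D(3) = 4 = E
Plaintext: ATTACKPROBE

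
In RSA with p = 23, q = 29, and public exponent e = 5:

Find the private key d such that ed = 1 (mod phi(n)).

Step 1: n = 23 * 29 = 667.
Step 2: phi(n) = 22 * 28 = 616.
Step 3: Find d such that 5 * d = 1 (mod 616).
Step 4: d = 5^(-1) mod 616 = 493.
Verification: 5 * 493 = 2465 = 4 * 616 + 1.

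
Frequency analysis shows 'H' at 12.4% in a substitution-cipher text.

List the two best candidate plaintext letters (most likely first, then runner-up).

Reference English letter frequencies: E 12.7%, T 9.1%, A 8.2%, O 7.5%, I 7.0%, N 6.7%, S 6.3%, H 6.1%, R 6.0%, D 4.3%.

Step 1: Observed frequency of 'H' is 12.4%.
Step 2: Compute distances to each reference frequency and sort:
  E (12.7%): difference = 0.3% <-- BEST
  T (9.1%): difference = 3.3% <-- RUNNER-UP
  A (8.2%): difference = 4.2%
  O (7.5%): difference = 4.9%
  I (7.0%): difference = 5.4%
Step 3: Most likely is 'E' (12.7%, diff 0.3%); second most likely is 'T' (9.1%, diff 3.3%).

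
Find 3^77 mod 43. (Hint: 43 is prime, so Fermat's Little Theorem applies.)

Step 1: Since 43 is prime, by Fermat's Little Theorem: 3^42 = 1 (mod 43).
Step 2: Reduce exponent: 77 mod 42 = 35.
Step 3: So 3^77 = 3^35 (mod 43).
Step 4: 3^35 mod 43 = 7.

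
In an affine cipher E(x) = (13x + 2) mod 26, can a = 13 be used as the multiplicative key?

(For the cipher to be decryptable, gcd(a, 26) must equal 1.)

Step 1: Compute gcd(13, 26).
Step 2: gcd(13, 26) = 13.
Since gcd = 13 != 1, 13 shares a common factor with 26, so it cannot be used.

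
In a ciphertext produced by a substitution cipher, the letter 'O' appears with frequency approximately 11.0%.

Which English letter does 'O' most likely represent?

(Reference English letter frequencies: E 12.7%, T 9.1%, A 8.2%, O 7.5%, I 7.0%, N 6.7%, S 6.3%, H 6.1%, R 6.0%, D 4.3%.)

Step 1: The observed frequency is 11.0%.
Step 2: Compare with English frequencies:
  E: 12.7% (difference: 1.7%) <-- closest
  T: 9.1% (difference: 1.9%)
  A: 8.2% (difference: 2.8%)
  O: 7.5% (difference: 3.5%)
  I: 7.0% (difference: 4.0%)
  N: 6.7% (difference: 4.3%)
  S: 6.3% (difference: 4.7%)
  H: 6.1% (difference: 4.9%)
  R: 6.0% (difference: 5.0%)
  D: 4.3% (difference: 6.7%)
Step 3: 'O' most likely represents 'E' (frequency 12.7%).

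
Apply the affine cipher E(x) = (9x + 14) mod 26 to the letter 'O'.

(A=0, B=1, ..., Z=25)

Step 1: Convert 'O' to number: x = 14.
Step 2: E(14) = (9 * 14 + 14) mod 26 = 140 mod 26 = 10.
Step 3: Convert 10 back to letter: K.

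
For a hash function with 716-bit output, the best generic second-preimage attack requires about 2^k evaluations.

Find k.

Step 1: The hash has a 716-bit output.
Step 2: Second-preimage resistance means: given a specific input x, it should be infeasible to find a different y with h(y) = h(x).
With a 716-bit output, a generic search for a second preimage costs about 2^716 evaluations (each trial matches the fixed target with probability 2^-716).
Step 3: Security level = 716 bits.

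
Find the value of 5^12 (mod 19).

Step 1: Compute 5^12 mod 19 step by step, reducing modulo 19 at each step.
  5^1 mod 19 = 5
  5^2 mod 19 = (5 * 5) mod 19 = 6
  5^3 mod 19 = (6 * 5) mod 19 = 11
  5^4 mod 19 = (11 * 5) mod 19 = 17
  5^5 mod 19 = (17 * 5) mod 19 = 9
  5^6 mod 19 = (9 * 5) mod 19 = 7
  5^7 mod 19 = (7 * 5) mod 19 = 16
  5^8 mod 19 = (16 * 5) mod 19 = 4
  5^9 mod 19 = (4 * 5) mod 19 = 1
  5^10 mod 19 = (1 * 5) mod 19 = 5
  5^11 mod 19 = (5 * 5) mod 19 = 6
  5^12 mod 19 = (6 * 5) mod 19 = 11
Step 2: Result = 11.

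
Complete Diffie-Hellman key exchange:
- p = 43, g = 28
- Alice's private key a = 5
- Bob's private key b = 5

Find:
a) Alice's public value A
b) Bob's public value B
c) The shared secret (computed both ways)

Step 1: A = g^a mod p = 28^5 mod 43 = 5.
Step 2: B = g^b mod p = 28^5 mod 43 = 5.
Step 3: Alice computes s = B^a mod p = 5^5 mod 43 = 29.
Step 4: Bob computes s = A^b mod p = 5^5 mod 43 = 29.
Both sides agree: shared secret = 29.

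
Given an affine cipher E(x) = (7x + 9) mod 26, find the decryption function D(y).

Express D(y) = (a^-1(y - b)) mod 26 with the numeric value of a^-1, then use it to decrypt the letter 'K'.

Step 1: Find a^-1, the modular inverse of 7 mod 26.
Step 2: We need 7 * a^-1 = 1 (mod 26).
Step 3: 7 * 15 = 105 = 4 * 26 + 1, so a^-1 = 15.
Step 4: D(y) = 15(y - 9) mod 26.
Step 5: Apply to 'K' (y = 10): D(10) = 15 * (10 - 9) mod 26 = 15 * 1 mod 26 = 15 -> 'P'.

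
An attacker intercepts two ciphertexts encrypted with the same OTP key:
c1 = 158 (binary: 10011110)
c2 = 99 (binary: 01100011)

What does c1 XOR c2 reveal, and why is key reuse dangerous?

Step 1: c1 XOR c2 = (m1 XOR k) XOR (m2 XOR k).
Step 2: By XOR associativity/commutativity: = m1 XOR m2 XOR k XOR k = m1 XOR m2.
Step 3: 10011110 XOR 01100011 = 11111101 = 253.
Step 4: The key cancels out! An attacker learns m1 XOR m2 = 253, revealing the relationship between plaintexts.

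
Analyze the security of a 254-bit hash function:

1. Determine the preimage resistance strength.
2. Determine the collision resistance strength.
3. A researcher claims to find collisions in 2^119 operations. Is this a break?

Step 1: Preimage resistance requires brute-force of 2^254 operations.
Step 2: Collision resistance (birthday bound) = 2^(254/2) = 2^127.
Step 3: The claimed attack costs 2^119 operations.
Step 4: Since 2^119 < 2^127, the claimed attack beats the generic birthday bound, so collision resistance is broken.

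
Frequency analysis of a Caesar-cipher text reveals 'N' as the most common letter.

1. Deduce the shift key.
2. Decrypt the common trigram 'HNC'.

Step 1: In English, 'E' is the most frequent letter (12.7%).
Step 2: The most frequent ciphertext letter is 'N' (position 13).
Step 3: Shift = (13 - 4) mod 26 = 9.
Step 4: Decrypt 'HNC' by shifting back 9:
  H -> Y
  N -> E
  C -> T
Step 5: 'HNC' decrypts to 'YET'.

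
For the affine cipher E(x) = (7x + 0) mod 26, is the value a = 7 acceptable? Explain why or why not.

Step 1: Compute gcd(7, 26).
Step 2: gcd(7, 26) = 1.
Since gcd = 1, 7 is coprime with 26, so it is a valid key.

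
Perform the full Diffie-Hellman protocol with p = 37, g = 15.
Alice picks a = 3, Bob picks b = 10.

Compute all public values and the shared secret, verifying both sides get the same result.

Step 1: A = g^a mod p = 15^3 mod 37 = 8.
Step 2: B = g^b mod p = 15^10 mod 37 = 21.
Step 3: Alice computes s = B^a mod p = 21^3 mod 37 = 11.
Step 4: Bob computes s = A^b mod p = 8^10 mod 37 = 11.
Both sides agree: shared secret = 11.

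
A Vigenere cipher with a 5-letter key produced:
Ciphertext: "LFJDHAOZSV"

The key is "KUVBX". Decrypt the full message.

Step 1: Key 'KUVBX' has length 5. Extended key: KUVBXKUVBX
Step 2: Decrypt each position:
  L(11) - K(10) = 1 = B
  F(5) - U(20) = 11 = L
  J(9) - V(21) = 14 = O
  D(3) - B(1) = 2 = C
  H(7) - X(23) = 10 = K
  A(0) - K(10) = 16 = Q
  O(14) - U(20) = 20 = U
  Z(25) - V(21) = 4 = E
  S(18) - B(1) = 17 = R
  V(21) - X(23) = 24 = Y
Plaintext: BLOCKQUERY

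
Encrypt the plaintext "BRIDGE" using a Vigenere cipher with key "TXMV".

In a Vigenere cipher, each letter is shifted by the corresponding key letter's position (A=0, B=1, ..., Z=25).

Step 1: Repeat key to match plaintext length:
  Plaintext: BRIDGE
  Key:       TXMVTX
Step 2: Encrypt each letter:
  B(1) + T(19) = (1+19) mod 26 = 20 = U
  R(17) + X(23) = (17+23) mod 26 = 14 = O
  I(8) + M(12) = (8+12) mod 26 = 20 = U
  D(3) + V(21) = (3+21) mod 26 = 24 = Y
  G(6) + T(19) = (6+19) mod 26 = 25 = Z
  E(4) + X(23) = (4+23) mod 26 = 1 = B
Ciphertext: UOUYZB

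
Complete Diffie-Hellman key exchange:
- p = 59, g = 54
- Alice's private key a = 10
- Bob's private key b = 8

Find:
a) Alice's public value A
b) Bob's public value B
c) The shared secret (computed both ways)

Step 1: A = g^a mod p = 54^10 mod 59 = 4.
Step 2: B = g^b mod p = 54^8 mod 59 = 45.
Step 3: Alice computes s = B^a mod p = 45^10 mod 59 = 46.
Step 4: Bob computes s = A^b mod p = 4^8 mod 59 = 46.
Both sides agree: shared secret = 46.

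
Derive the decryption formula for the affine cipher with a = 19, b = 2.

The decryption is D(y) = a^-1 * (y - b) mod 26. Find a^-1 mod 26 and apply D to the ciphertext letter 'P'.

Step 1: Find a^-1, the modular inverse of 19 mod 26.
Step 2: We need 19 * a^-1 = 1 (mod 26).
Step 3: 19 * 11 = 209 = 8 * 26 + 1, so a^-1 = 11.
Step 4: D(y) = 11(y - 2) mod 26.
Step 5: Apply to 'P' (y = 15): D(15) = 11 * (15 - 2) mod 26 = 11 * 13 mod 26 = 13 -> 'N'.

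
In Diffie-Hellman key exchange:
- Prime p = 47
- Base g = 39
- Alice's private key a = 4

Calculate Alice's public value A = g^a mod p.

Step 1: A = g^a mod p = 39^4 mod 47.
  39^1 mod 47 = 39
  39^2 mod 47 = (39 * 39) mod 47 = 17
  39^3 mod 47 = (17 * 39) mod 47 = 5
  39^4 mod 47 = (5 * 39) mod 47 = 7
Result: A = 7.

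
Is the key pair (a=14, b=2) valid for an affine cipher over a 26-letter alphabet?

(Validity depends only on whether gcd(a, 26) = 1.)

Step 1: Compute gcd(14, 26).
Step 2: gcd(14, 26) = 2.
Since gcd = 2 != 1, 14 shares a common factor with 26, so it cannot be used.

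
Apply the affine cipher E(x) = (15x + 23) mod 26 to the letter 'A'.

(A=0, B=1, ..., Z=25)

Step 1: Convert 'A' to number: x = 0.
Step 2: E(0) = (15 * 0 + 23) mod 26 = 23 mod 26 = 23.
Step 3: Convert 23 back to letter: X.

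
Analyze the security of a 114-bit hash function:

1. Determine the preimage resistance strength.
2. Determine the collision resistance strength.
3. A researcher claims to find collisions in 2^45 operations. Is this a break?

Step 1: Preimage resistance requires brute-force of 2^114 operations.
Step 2: Collision resistance (birthday bound) = 2^(114/2) = 2^57.
Step 3: The claimed attack costs 2^45 operations.
Step 4: Since 2^45 < 2^57, the claimed attack beats the generic birthday bound, so collision resistance is broken.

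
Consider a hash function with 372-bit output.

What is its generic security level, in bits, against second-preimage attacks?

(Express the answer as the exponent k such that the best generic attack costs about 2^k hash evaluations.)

Step 1: The hash has a 372-bit output.
Step 2: Second-preimage resistance means: given a specific input x, it should be infeasible to find a different y with h(y) = h(x).
With a 372-bit output, a generic search for a second preimage costs about 2^372 evaluations (each trial matches the fixed target with probability 2^-372).
Step 3: Security level = 372 bits.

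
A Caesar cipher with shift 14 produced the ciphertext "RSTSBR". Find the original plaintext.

Step 1: Reverse the shift by subtracting 14 from each letter position.
  R (position 17) -> position (17-14) mod 26 = 3 -> D
  S (position 18) -> position (18-14) mod 26 = 4 -> E
  T (position 19) -> position (19-14) mod 26 = 5 -> F
  S (position 18) -> position (18-14) mod 26 = 4 -> E
  B (position 1) -> position (1-14) mod 26 = 13 -> N
  R (position 17) -> position (17-14) mod 26 = 3 -> D
Decrypted message: DEFEND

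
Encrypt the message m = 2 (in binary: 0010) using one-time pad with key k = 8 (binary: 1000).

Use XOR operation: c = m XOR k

Step 1: Write out the XOR operation bit by bit:
  Message: 0010
  Key:     1000
  XOR:     1010
Step 2: Convert to decimal: 1010 = 10.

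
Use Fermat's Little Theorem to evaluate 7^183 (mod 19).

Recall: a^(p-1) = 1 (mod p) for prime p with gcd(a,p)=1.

Step 1: Since 19 is prime, by Fermat's Little Theorem: 7^18 = 1 (mod 19).
Step 2: Reduce exponent: 183 mod 18 = 3.
Step 3: So 7^183 = 7^3 (mod 19).
Step 4: 7^3 mod 19 = 1.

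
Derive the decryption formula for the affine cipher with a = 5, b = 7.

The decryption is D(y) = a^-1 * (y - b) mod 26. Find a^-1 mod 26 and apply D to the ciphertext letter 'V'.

Step 1: Find a^-1, the modular inverse of 5 mod 26.
Step 2: We need 5 * a^-1 = 1 (mod 26).
Step 3: 5 * 21 = 105 = 4 * 26 + 1, so a^-1 = 21.
Step 4: D(y) = 21(y - 7) mod 26.
Step 5: Apply to 'V' (y = 21): D(21) = 21 * (21 - 7) mod 26 = 21 * 14 mod 26 = 8 -> 'I'.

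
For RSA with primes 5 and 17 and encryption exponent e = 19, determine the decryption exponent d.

Step 1: n = 5 * 17 = 85.
Step 2: phi(n) = 4 * 16 = 64.
Step 3: Find d such that 19 * d = 1 (mod 64).
Step 4: d = 19^(-1) mod 64 = 27.
Verification: 19 * 27 = 513 = 8 * 64 + 1.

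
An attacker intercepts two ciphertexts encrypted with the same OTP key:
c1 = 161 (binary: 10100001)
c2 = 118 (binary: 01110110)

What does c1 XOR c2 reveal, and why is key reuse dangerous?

Step 1: c1 XOR c2 = (m1 XOR k) XOR (m2 XOR k).
Step 2: By XOR associativity/commutativity: = m1 XOR m2 XOR k XOR k = m1 XOR m2.
Step 3: 10100001 XOR 01110110 = 11010111 = 215.
Step 4: The key cancels out! An attacker learns m1 XOR m2 = 215, revealing the relationship between plaintexts.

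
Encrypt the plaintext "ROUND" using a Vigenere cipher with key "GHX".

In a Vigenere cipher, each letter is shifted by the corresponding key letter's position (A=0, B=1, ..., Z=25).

Step 1: Repeat key to match plaintext length:
  Plaintext: ROUND
  Key:       GHXGH
Step 2: Encrypt each letter:
  R(17) + G(6) = (17+6) mod 26 = 23 = X
  O(14) + H(7) = (14+7) mod 26 = 21 = V
  U(20) + X(23) = (20+23) mod 26 = 17 = R
  N(13) + G(6) = (13+6) mod 26 = 19 = T
  D(3) + H(7) = (3+7) mod 26 = 10 = K
Ciphertext: XVRTK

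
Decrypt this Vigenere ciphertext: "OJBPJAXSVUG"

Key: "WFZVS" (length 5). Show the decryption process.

Step 1: Key 'WFZVS' has length 5. Extended key: WFZVSWFZVSW
Step 2: Decrypt each position:
  O(14) - W(22) = 18 = S
  J(9) - F(5) = 4 = E
  B(1) - Z(25) = 2 = C
  P(15) - V(21) = 20 = U
  J(9) - S(18) = 17 = R
  A(0) - W(22) = 4 = E
  X(23) - F(5) = 18 = S
  S(18) - Z(25) = 19 = T
  V(21) - V(21) = 0 = A
  U(20) - S(18) = 2 = C
  G(6) - W(22) = 10 = K
Plaintext: SECURESTACK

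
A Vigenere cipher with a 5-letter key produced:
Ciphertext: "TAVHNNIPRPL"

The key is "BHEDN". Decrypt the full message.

Step 1: Key 'BHEDN' has length 5. Extended key: BHEDNBHEDNB
Step 2: Decrypt each position:
  T(19) - B(1) = 18 = S
  A(0) - H(7) = 19 = T
  V(21) - E(4) = 17 = R
  H(7) - D(3) = 4 = E
  N(13) - N(13) = 0 = A
  N(13) - B(1) = 12 = M
  I(8) - H(7) = 1 = B
  P(15) - E(4) = 11 = L
  R(17) - D(3) = 14 = O
  P(15) - N(13) = 2 = C
  L(11) - B(1) = 10 = K
Plaintext: STREAMBLOCK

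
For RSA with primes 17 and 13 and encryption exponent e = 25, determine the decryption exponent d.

Step 1: n = 17 * 13 = 221.
Step 2: phi(n) = 16 * 12 = 192.
Step 3: Find d such that 25 * d = 1 (mod 192).
Step 4: d = 25^(-1) mod 192 = 169.
Verification: 25 * 169 = 4225 = 22 * 192 + 1.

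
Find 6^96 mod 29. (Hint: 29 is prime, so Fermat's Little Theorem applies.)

Step 1: Since 29 is prime, by Fermat's Little Theorem: 6^28 = 1 (mod 29).
Step 2: Reduce exponent: 96 mod 28 = 12.
Step 3: So 6^96 = 6^12 (mod 29).
Step 4: 6^12 mod 29 = 25.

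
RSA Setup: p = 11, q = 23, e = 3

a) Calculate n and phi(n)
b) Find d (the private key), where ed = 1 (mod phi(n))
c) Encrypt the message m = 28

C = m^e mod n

Step 1: n = 11 * 23 = 253.
Step 2: phi(n) = (11-1)(23-1) = 10 * 22 = 220.
Step 3: Find d = 3^(-1) mod 220 = 147.
  Verify: 3 * 147 = 441 = 1 (mod 220).
Step 4: C = 28^3 mod 253 = 194.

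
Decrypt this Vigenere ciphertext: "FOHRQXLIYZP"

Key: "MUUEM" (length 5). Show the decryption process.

Step 1: Key 'MUUEM' has length 5. Extended key: MUUEMMUUEMM
Step 2: Decrypt each position:
  F(5) - M(12) = 19 = T
  O(14) - U(20) = 20 = U
  H(7) - U(20) = 13 = N
  R(17) - E(4) = 13 = N
  Q(16) - M(12) = 4 = E
  X(23) - M(12) = 11 = L
  L(11) - U(20) = 17 = R
  I(8) - U(20) = 14 = O
  Y(24) - E(4) = 20 = U
  Z(25) - M(12) = 13 = N
  P(15) - M(12) = 3 = D
Plaintext: TUNNELROUND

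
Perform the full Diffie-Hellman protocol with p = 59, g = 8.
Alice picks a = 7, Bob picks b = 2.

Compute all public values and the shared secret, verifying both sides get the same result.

Step 1: A = g^a mod p = 8^7 mod 59 = 56.
Step 2: B = g^b mod p = 8^2 mod 59 = 5.
Step 3: Alice computes s = B^a mod p = 5^7 mod 59 = 9.
Step 4: Bob computes s = A^b mod p = 56^2 mod 59 = 9.
Both sides agree: shared secret = 9.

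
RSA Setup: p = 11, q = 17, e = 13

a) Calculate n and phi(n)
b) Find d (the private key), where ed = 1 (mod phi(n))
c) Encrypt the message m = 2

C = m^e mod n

Step 1: n = 11 * 17 = 187.
Step 2: phi(n) = (11-1)(17-1) = 10 * 16 = 160.
Step 3: Find d = 13^(-1) mod 160 = 37.
  Verify: 13 * 37 = 481 = 1 (mod 160).
Step 4: C = 2^13 mod 187 = 151.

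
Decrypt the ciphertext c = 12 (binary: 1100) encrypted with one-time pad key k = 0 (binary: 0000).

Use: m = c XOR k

Step 1: XOR ciphertext with key:
  Ciphertext: 1100
  Key:        0000
  XOR:        1100
Step 2: Plaintext = 1100 = 12 in decimal.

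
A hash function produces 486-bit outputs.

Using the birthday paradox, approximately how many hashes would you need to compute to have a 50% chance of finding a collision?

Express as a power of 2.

Step 1: The birthday paradox gives collision probability ~50% after sqrt(2^n) = 2^(n/2) hashes.
Step 2: For 486-bit output: 2^(486/2) = 2^243.
Step 3: Approximately 2^243 hash computations needed.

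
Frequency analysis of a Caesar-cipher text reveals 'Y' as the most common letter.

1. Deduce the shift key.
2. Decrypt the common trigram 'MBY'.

Step 1: In English, 'E' is the most frequent letter (12.7%).
Step 2: The most frequent ciphertext letter is 'Y' (position 24).
Step 3: Shift = (24 - 4) mod 26 = 20.
Step 4: Decrypt 'MBY' by shifting back 20:
  M -> S
  B -> H
  Y -> E
Step 5: 'MBY' decrypts to 'SHE'.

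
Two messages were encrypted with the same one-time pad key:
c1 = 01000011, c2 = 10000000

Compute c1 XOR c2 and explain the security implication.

Step 1: c1 XOR c2 = (m1 XOR k) XOR (m2 XOR k).
Step 2: By XOR associativity/commutativity: = m1 XOR m2 XOR k XOR k = m1 XOR m2.
Step 3: 01000011 XOR 10000000 = 11000011 = 195.
Step 4: The key cancels out! An attacker learns m1 XOR m2 = 195, revealing the relationship between plaintexts.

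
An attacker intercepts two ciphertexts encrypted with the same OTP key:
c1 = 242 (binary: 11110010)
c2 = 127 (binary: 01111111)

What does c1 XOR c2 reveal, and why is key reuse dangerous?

Step 1: c1 XOR c2 = (m1 XOR k) XOR (m2 XOR k).
Step 2: By XOR associativity/commutativity: = m1 XOR m2 XOR k XOR k = m1 XOR m2.
Step 3: 11110010 XOR 01111111 = 10001101 = 141.
Step 4: The key cancels out! An attacker learns m1 XOR m2 = 141, revealing the relationship between plaintexts.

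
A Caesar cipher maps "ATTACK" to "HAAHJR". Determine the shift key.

Step 1: Compare first letters: A (position 0) -> H (position 7).
Step 2: Shift = (7 - 0) mod 26 = 7.
The shift value is 7.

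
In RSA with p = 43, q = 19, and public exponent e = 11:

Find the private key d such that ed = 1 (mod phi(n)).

Step 1: n = 43 * 19 = 817.
Step 2: phi(n) = 42 * 18 = 756.
Step 3: Find d such that 11 * d = 1 (mod 756).
Step 4: d = 11^(-1) mod 756 = 275.
Verification: 11 * 275 = 3025 = 4 * 756 + 1.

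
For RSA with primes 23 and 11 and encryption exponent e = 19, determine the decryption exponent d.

Step 1: n = 23 * 11 = 253.
Step 2: phi(n) = 22 * 10 = 220.
Step 3: Find d such that 19 * d = 1 (mod 220).
Step 4: d = 19^(-1) mod 220 = 139.
Verification: 19 * 139 = 2641 = 12 * 220 + 1.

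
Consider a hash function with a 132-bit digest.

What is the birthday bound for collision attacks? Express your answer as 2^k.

Step 1: The birthday paradox gives collision probability ~50% after sqrt(2^n) = 2^(n/2) hashes.
Step 2: For 132-bit output: 2^(132/2) = 2^66.
Step 3: Approximately 2^66 hash computations needed.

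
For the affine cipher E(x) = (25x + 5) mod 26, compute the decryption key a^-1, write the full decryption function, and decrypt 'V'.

Step 1: Find a^-1, the modular inverse of 25 mod 26.
Step 2: We need 25 * a^-1 = 1 (mod 26).
Step 3: 25 * 25 = 625 = 24 * 26 + 1, so a^-1 = 25.
Step 4: D(y) = 25(y - 5) mod 26.
Step 5: Apply to 'V' (y = 21): D(21) = 25 * (21 - 5) mod 26 = 25 * 16 mod 26 = 10 -> 'K'.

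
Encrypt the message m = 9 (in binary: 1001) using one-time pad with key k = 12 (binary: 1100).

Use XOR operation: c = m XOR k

Step 1: Write out the XOR operation bit by bit:
  Message: 1001
  Key:     1100
  XOR:     0101
Step 2: Convert to decimal: 0101 = 5.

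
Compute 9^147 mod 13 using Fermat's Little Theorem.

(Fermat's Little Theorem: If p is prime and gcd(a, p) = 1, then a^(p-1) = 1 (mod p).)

Step 1: Since 13 is prime, by Fermat's Little Theorem: 9^12 = 1 (mod 13).
Step 2: Reduce exponent: 147 mod 12 = 3.
Step 3: So 9^147 = 9^3 (mod 13).
Step 4: 9^3 mod 13 = 1.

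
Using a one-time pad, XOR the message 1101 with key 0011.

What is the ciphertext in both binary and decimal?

Step 1: Write out the XOR operation bit by bit:
  Message: 1101
  Key:     0011
  XOR:     1110
Step 2: Convert to decimal: 1110 = 14.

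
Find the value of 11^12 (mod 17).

Step 1: Compute 11^12 mod 17 step by step, reducing modulo 17 at each step.
  11^1 mod 17 = 11
  11^2 mod 17 = (11 * 11) mod 17 = 2
  11^3 mod 17 = (2 * 11) mod 17 = 5
  11^4 mod 17 = (5 * 11) mod 17 = 4
  11^5 mod 17 = (4 * 11) mod 17 = 10
  11^6 mod 17 = (10 * 11) mod 17 = 8
  11^7 mod 17 = (8 * 11) mod 17 = 3
  11^8 mod 17 = (3 * 11) mod 17 = 16
  11^9 mod 17 = (16 * 11) mod 17 = 6
  11^10 mod 17 = (6 * 11) mod 17 = 15
  11^11 mod 17 = (15 * 11) mod 17 = 12
  11^12 mod 17 = (12 * 11) mod 17 = 13
Step 2: Result = 13.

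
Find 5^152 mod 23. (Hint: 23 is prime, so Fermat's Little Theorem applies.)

Step 1: Since 23 is prime, by Fermat's Little Theorem: 5^22 = 1 (mod 23).
Step 2: Reduce exponent: 152 mod 22 = 20.
Step 3: So 5^152 = 5^20 (mod 23).
Step 4: 5^20 mod 23 = 12.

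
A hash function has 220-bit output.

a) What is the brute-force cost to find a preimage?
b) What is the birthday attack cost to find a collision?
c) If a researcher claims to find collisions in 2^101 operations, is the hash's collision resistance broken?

Step 1: Preimage resistance requires brute-force of 2^220 operations.
Step 2: Collision resistance (birthday bound) = 2^(220/2) = 2^110.
Step 3: The claimed attack costs 2^101 operations.
Step 4: Since 2^101 < 2^110, the claimed attack beats the generic birthday bound, so collision resistance is broken.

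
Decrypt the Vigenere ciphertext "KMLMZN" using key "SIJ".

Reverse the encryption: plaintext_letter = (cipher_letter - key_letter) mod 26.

Step 1: Extend key: SIJSIJ
Step 2: Decrypt each letter (c - k) mod 26:
  K(10) - S(18) = (10-18) mod 26 = 18 = S
  M(12) - I(8) = (12-8) mod 26 = 4 = E
  L(11) - J(9) = (11-9) mod 26 = 2 = C
  M(12) - S(18) = (12-18) mod 26 = 20 = U
  Z(25) - I(8) = (25-8) mod 26 = 17 = R
  N(13) - J(9) = (13-9) mod 26 = 4 = E
Plaintext: SECURE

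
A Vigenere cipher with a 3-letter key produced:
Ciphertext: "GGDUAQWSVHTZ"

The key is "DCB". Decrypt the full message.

Step 1: Key 'DCB' has length 3. Extended key: DCBDCBDCBDCB
Step 2: Decrypt each position:
  G(6) - D(3) = 3 = D
  G(6) - C(2) = 4 = E
  D(3) - B(1) = 2 = C
  U(20) - D(3) = 17 = R
  A(0) - C(2) = 24 = Y
  Q(16) - B(1) = 15 = P
  W(22) - D(3) = 19 = T
  S(18) - C(2) = 16 = Q
  V(21) - B(1) = 20 = U
  H(7) - D(3) = 4 = E
  T(19) - C(2) = 17 = R
  Z(25) - B(1) = 24 = Y
Plaintext: DECRYPTQUERY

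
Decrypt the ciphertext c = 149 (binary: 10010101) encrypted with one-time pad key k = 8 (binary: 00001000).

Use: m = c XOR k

Step 1: XOR ciphertext with key:
  Ciphertext: 10010101
  Key:        00001000
  XOR:        10011101
Step 2: Plaintext = 10011101 = 157 in decimal.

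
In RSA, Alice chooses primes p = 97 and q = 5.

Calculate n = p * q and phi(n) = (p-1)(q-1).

Step 1: n = p * q = 97 * 5 = 485.
Step 2: phi(n) = (p-1)(q-1) = 96 * 4 = 384.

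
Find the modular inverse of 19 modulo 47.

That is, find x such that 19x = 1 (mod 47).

Step 1: We need x such that 19 * x = 1 (mod 47).
Step 2: Using the extended Euclidean algorithm or trial:
  19 * 5 = 95 = 2 * 47 + 1.
Step 3: Since 95 mod 47 = 1, the inverse is x = 5.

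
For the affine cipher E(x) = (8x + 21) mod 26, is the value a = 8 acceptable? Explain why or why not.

Step 1: Compute gcd(8, 26).
Step 2: gcd(8, 26) = 2.
Since gcd = 2 != 1, 8 shares a common factor with 26, so it cannot be used.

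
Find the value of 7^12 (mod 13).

Step 1: Compute 7^12 mod 13 step by step, reducing modulo 13 at each step.
  7^1 mod 13 = 7
  7^2 mod 13 = (7 * 7) mod 13 = 10
  7^3 mod 13 = (10 * 7) mod 13 = 5
  7^4 mod 13 = (5 * 7) mod 13 = 9
  7^5 mod 13 = (9 * 7) mod 13 = 11
  7^6 mod 13 = (11 * 7) mod 13 = 12
  7^7 mod 13 = (12 * 7) mod 13 = 6
  7^8 mod 13 = (6 * 7) mod 13 = 3
  7^9 mod 13 = (3 * 7) mod 13 = 8
  7^10 mod 13 = (8 * 7) mod 13 = 4
  7^11 mod 13 = (4 * 7) mod 13 = 2
  7^12 mod 13 = (2 * 7) mod 13 = 1
Step 2: Result = 1.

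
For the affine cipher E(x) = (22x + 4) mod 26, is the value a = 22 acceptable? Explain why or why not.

Step 1: Compute gcd(22, 26).
Step 2: gcd(22, 26) = 2.
Since gcd = 2 != 1, 22 shares a common factor with 26, so it cannot be used.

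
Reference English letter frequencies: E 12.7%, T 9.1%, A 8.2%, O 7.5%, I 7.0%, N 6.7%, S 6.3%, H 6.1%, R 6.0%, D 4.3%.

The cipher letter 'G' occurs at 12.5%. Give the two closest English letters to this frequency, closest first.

Step 1: Observed frequency of 'G' is 12.5%.
Step 2: Compute distances to each reference frequency and sort:
  E (12.7%): difference = 0.2% <-- BEST
  T (9.1%): difference = 3.4% <-- RUNNER-UP
  A (8.2%): difference = 4.3%
  O (7.5%): difference = 5.0%
  I (7.0%): difference = 5.5%
Step 3: Most likely is 'E' (12.7%, diff 0.2%); second most likely is 'T' (9.1%, diff 3.4%).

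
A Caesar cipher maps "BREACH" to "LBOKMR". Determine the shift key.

Step 1: Compare first letters: B (position 1) -> L (position 11).
Step 2: Shift = (11 - 1) mod 26 = 10.
The shift value is 10.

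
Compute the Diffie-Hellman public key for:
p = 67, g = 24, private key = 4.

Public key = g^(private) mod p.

Step 1: A = g^a mod p = 24^4 mod 67.
  24^1 mod 67 = 24
  24^2 mod 67 = (24 * 24) mod 67 = 40
  24^3 mod 67 = (40 * 24) mod 67 = 22
  24^4 mod 67 = (22 * 24) mod 67 = 59
Result: A = 59.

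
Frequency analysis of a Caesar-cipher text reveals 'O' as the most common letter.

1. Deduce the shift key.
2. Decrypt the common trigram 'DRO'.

Step 1: In English, 'E' is the most frequent letter (12.7%).
Step 2: The most frequent ciphertext letter is 'O' (position 14).
Step 3: Shift = (14 - 4) mod 26 = 10.
Step 4: Decrypt 'DRO' by shifting back 10:
  D -> T
  R -> H
  O -> E
Step 5: 'DRO' decrypts to 'THE'.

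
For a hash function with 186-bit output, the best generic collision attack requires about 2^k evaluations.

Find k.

Step 1: The hash has a 186-bit output.
Step 2: Collision resistance means it should be infeasible to find any x != y with h(x) = h(y).
By the birthday bound, a generic collision search succeeds after about sqrt(2^186) = 2^(186/2) = 2^93 evaluations.
Step 3: Security level = 93 bits.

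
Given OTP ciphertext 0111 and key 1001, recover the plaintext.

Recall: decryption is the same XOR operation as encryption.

Step 1: XOR ciphertext with key:
  Ciphertext: 0111
  Key:        1001
  XOR:        1110
Step 2: Plaintext = 1110 = 14 in decimal.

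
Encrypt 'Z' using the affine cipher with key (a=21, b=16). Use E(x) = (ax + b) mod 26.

Step 1: Convert 'Z' to number: x = 25.
Step 2: E(25) = (21 * 25 + 16) mod 26 = 541 mod 26 = 21.
Step 3: Convert 21 back to letter: V.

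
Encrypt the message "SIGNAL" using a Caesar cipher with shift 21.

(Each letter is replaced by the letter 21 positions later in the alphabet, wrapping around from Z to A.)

Step 1: For each letter, shift forward by 21 positions (mod 26).
  S (position 18) -> position (18+21) mod 26 = 13 -> N
  I (position 8) -> position (8+21) mod 26 = 3 -> D
  G (position 6) -> position (6+21) mod 26 = 1 -> B
  N (position 13) -> position (13+21) mod 26 = 8 -> I
  A (position 0) -> position (0+21) mod 26 = 21 -> V
  L (position 11) -> position (11+21) mod 26 = 6 -> G
Result: NDBIVG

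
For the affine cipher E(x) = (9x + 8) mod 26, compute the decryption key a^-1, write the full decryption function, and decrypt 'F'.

Step 1: Find a^-1, the modular inverse of 9 mod 26.
Step 2: We need 9 * a^-1 = 1 (mod 26).
Step 3: 9 * 3 = 27 = 1 * 26 + 1, so a^-1 = 3.
Step 4: D(y) = 3(y - 8) mod 26.
Step 5: Apply to 'F' (y = 5): D(5) = 3 * (5 - 8) mod 26 = 3 * -3 mod 26 = 17 -> 'R'.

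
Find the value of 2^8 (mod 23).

Step 1: Compute 2^8 mod 23 step by step, reducing modulo 23 at each step.
  2^1 mod 23 = 2
  2^2 mod 23 = (2 * 2) mod 23 = 4
  2^3 mod 23 = (4 * 2) mod 23 = 8
  2^4 mod 23 = (8 * 2) mod 23 = 16
  2^5 mod 23 = (16 * 2) mod 23 = 9
  2^6 mod 23 = (9 * 2) mod 23 = 18
  2^7 mod 23 = (18 * 2) mod 23 = 13
  2^8 mod 23 = (13 * 2) mod 23 = 3
Step 2: Result = 3.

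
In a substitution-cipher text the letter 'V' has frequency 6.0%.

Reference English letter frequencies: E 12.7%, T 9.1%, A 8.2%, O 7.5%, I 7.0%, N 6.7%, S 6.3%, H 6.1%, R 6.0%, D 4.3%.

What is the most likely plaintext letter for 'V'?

Step 1: The observed frequency is 6.0%.
Step 2: Compare with English frequencies:
  E: 12.7% (difference: 6.7%)
  T: 9.1% (difference: 3.1%)
  A: 8.2% (difference: 2.2%)
  O: 7.5% (difference: 1.5%)
  I: 7.0% (difference: 1.0%)
  N: 6.7% (difference: 0.7%)
  S: 6.3% (difference: 0.3%)
  H: 6.1% (difference: 0.1%)
  R: 6.0% (difference: 0.0%) <-- closest
  D: 4.3% (difference: 1.7%)
Step 3: 'V' most likely represents 'R' (frequency 6.0%).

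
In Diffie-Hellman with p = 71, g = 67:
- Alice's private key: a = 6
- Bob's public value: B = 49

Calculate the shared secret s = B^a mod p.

Step 1: s = B^a mod p = 49^6 mod 71.
  49^1 mod 71 = 49
  49^2 mod 71 = (49 * 49) mod 71 = 58
  49^3 mod 71 = (58 * 49) mod 71 = 2
  49^4 mod 71 = (2 * 49) mod 71 = 27
  49^5 mod 71 = (27 * 49) mod 71 = 45
  49^6 mod 71 = (45 * 49) mod 71 = 4
Result: shared secret = 4.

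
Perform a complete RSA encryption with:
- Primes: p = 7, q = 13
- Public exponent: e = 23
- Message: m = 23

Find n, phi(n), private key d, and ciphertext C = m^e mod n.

Step 1: n = 7 * 13 = 91.
Step 2: phi(n) = (7-1)(13-1) = 6 * 12 = 72.
Step 3: Find d = 23^(-1) mod 72 = 47.
  Verify: 23 * 47 = 1081 = 1 (mod 72).
Step 4: C = 23^23 mod 91 = 4.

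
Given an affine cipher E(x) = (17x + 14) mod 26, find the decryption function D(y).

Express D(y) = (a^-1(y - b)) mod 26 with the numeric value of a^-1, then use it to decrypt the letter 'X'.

Step 1: Find a^-1, the modular inverse of 17 mod 26.
Step 2: We need 17 * a^-1 = 1 (mod 26).
Step 3: 17 * 23 = 391 = 15 * 26 + 1, so a^-1 = 23.
Step 4: D(y) = 23(y - 14) mod 26.
Step 5: Apply to 'X' (y = 23): D(23) = 23 * (23 - 14) mod 26 = 23 * 9 mod 26 = 25 -> 'Z'.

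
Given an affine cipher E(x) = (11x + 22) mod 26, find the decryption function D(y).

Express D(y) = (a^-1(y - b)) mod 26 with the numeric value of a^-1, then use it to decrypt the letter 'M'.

Step 1: Find a^-1, the modular inverse of 11 mod 26.
Step 2: We need 11 * a^-1 = 1 (mod 26).
Step 3: 11 * 19 = 209 = 8 * 26 + 1, so a^-1 = 19.
Step 4: D(y) = 19(y - 22) mod 26.
Step 5: Apply to 'M' (y = 12): D(12) = 19 * (12 - 22) mod 26 = 19 * -10 mod 26 = 18 -> 'S'.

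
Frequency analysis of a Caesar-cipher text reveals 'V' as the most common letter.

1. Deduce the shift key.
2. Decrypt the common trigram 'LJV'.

Step 1: In English, 'E' is the most frequent letter (12.7%).
Step 2: The most frequent ciphertext letter is 'V' (position 21).
Step 3: Shift = (21 - 4) mod 26 = 17.
Step 4: Decrypt 'LJV' by shifting back 17:
  L -> U
  J -> S
  V -> E
Step 5: 'LJV' decrypts to 'USE'.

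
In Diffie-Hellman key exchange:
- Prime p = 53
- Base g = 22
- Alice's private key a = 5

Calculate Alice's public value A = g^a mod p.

Step 1: A = g^a mod p = 22^5 mod 53.
  22^1 mod 53 = 22
  22^2 mod 53 = (22 * 22) mod 53 = 7
  22^3 mod 53 = (7 * 22) mod 53 = 48
  22^4 mod 53 = (48 * 22) mod 53 = 49
  22^5 mod 53 = (49 * 22) mod 53 = 18
Result: A = 18.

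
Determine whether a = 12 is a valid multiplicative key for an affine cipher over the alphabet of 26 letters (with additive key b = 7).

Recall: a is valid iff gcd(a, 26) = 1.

Step 1: Compute gcd(12, 26).
Step 2: gcd(12, 26) = 2.
Since gcd = 2 != 1, 12 shares a common factor with 26, so it cannot be used.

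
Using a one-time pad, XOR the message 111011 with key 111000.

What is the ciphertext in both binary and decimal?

Step 1: Write out the XOR operation bit by bit:
  Message: 111011
  Key:     111000
  XOR:     000011
Step 2: Convert to decimal: 000011 = 3.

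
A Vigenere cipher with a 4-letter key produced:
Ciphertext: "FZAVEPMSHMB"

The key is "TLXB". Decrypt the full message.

Step 1: Key 'TLXB' has length 4. Extended key: TLXBTLXBTLX
Step 2: Decrypt each position:
  F(5) - T(19) = 12 = M
  Z(25) - L(11) = 14 = O
  A(0) - X(23) = 3 = D
  V(21) - B(1) = 20 = U
  E(4) - T(19) = 11 = L
  P(15) - L(11) = 4 = E
  M(12) - X(23) = 15 = P
  S(18) - B(1) = 17 = R
  H(7) - T(19) = 14 = O
  M(12) - L(11) = 1 = B
  B(1) - X(23) = 4 = E
Plaintext: MODULEPROBE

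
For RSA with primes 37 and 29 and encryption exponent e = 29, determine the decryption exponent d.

Step 1: n = 37 * 29 = 1073.
Step 2: phi(n) = 36 * 28 = 1008.
Step 3: Find d such that 29 * d = 1 (mod 1008).
Step 4: d = 29^(-1) mod 1008 = 869.
Verification: 29 * 869 = 25201 = 25 * 1008 + 1.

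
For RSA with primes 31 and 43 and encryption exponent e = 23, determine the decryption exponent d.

Step 1: n = 31 * 43 = 1333.
Step 2: phi(n) = 30 * 42 = 1260.
Step 3: Find d such that 23 * d = 1 (mod 1260).
Step 4: d = 23^(-1) mod 1260 = 767.
Verification: 23 * 767 = 17641 = 14 * 1260 + 1.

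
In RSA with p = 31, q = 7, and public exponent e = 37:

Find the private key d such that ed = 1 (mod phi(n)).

Step 1: n = 31 * 7 = 217.
Step 2: phi(n) = 30 * 6 = 180.
Step 3: Find d such that 37 * d = 1 (mod 180).
Step 4: d = 37^(-1) mod 180 = 73.
Verification: 37 * 73 = 2701 = 15 * 180 + 1.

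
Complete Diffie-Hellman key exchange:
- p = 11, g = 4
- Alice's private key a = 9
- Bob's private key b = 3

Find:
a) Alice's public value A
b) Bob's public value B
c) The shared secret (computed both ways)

Step 1: A = g^a mod p = 4^9 mod 11 = 3.
Step 2: B = g^b mod p = 4^3 mod 11 = 9.
Step 3: Alice computes s = B^a mod p = 9^9 mod 11 = 5.
Step 4: Bob computes s = A^b mod p = 3^3 mod 11 = 5.
Both sides agree: shared secret = 5.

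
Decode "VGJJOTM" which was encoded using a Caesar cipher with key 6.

Step 1: Reverse the shift by subtracting 6 from each letter position.
  V (position 21) -> position (21-6) mod 26 = 15 -> P
  G (position 6) -> position (6-6) mod 26 = 0 -> A
  J (position 9) -> position (9-6) mod 26 = 3 -> D
  J (position 9) -> position (9-6) mod 26 = 3 -> D
  O (position 14) -> position (14-6) mod 26 = 8 -> I
  T (position 19) -> position (19-6) mod 26 = 13 -> N
  M (position 12) -> position (12-6) mod 26 = 6 -> G
Decrypted message: PADDING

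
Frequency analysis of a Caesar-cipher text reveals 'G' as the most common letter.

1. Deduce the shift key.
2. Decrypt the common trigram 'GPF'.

Step 1: In English, 'E' is the most frequent letter (12.7%).
Step 2: The most frequent ciphertext letter is 'G' (position 6).
Step 3: Shift = (6 - 4) mod 26 = 2.
Step 4: Decrypt 'GPF' by shifting back 2:
  G -> E
  P -> N
  F -> D
Step 5: 'GPF' decrypts to 'END'.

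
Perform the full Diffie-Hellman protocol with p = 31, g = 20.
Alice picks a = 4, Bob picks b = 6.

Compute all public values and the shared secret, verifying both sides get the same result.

Step 1: A = g^a mod p = 20^4 mod 31 = 9.
Step 2: B = g^b mod p = 20^6 mod 31 = 4.
Step 3: Alice computes s = B^a mod p = 4^4 mod 31 = 8.
Step 4: Bob computes s = A^b mod p = 9^6 mod 31 = 8.
Both sides agree: shared secret = 8.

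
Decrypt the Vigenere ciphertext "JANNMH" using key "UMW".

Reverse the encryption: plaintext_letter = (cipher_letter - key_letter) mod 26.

Step 1: Extend key: UMWUMW
Step 2: Decrypt each letter (c - k) mod 26:
  J(9) - U(20) = (9-20) mod 26 = 15 = P
  A(0) - M(12) = (0-12) mod 26 = 14 = O
  N(13) - W(22) = (13-22) mod 26 = 17 = R
  N(13) - U(20) = (13-20) mod 26 = 19 = T
  M(12) - M(12) = (12-12) mod 26 = 0 = A
  H(7) - W(22) = (7-22) mod 26 = 11 = L
Plaintext: PORTAL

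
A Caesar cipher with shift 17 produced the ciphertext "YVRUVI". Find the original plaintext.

Step 1: Reverse the shift by subtracting 17 from each letter position.
  Y (position 24) -> position (24-17) mod 26 = 7 -> H
  V (position 21) -> position (21-17) mod 26 = 4 -> E
  R (position 17) -> position (17-17) mod 26 = 0 -> A
  U (position 20) -> position (20-17) mod 26 = 3 -> D
  V (position 21) -> position (21-17) mod 26 = 4 -> E
  I (position 8) -> position (8-17) mod 26 = 17 -> R
Decrypted message: HEADER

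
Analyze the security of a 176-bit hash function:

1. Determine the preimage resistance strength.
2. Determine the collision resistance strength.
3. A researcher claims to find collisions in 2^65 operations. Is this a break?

Step 1: Preimage resistance requires brute-force of 2^176 operations.
Step 2: Collision resistance (birthday bound) = 2^(176/2) = 2^88.
Step 3: The claimed attack costs 2^65 operations.
Step 4: Since 2^65 < 2^88, the claimed attack beats the generic birthday bound, so collision resistance is broken.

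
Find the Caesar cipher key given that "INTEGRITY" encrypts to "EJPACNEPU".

Step 1: Compare first letters: I (position 8) -> E (position 4).
Step 2: Shift = (4 - 8) mod 26 = 22.
The shift value is 22.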